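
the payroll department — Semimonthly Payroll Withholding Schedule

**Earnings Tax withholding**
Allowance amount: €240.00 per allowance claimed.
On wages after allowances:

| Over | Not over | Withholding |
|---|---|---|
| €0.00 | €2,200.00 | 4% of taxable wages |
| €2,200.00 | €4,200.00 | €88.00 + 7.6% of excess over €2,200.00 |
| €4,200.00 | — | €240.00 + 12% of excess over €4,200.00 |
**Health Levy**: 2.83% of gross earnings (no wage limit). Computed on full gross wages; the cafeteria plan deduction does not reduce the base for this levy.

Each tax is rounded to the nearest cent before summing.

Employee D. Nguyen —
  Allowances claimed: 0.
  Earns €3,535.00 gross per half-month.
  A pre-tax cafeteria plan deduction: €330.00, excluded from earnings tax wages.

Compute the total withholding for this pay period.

Earnings Tax: taxable = €3,535.00 − €330.00 = €3,205.00
  €88.00 + 7.6% × (€3,205.00 − €2,200.00) = €88.00 + 7.6% × €1,005.00 = €164.38
Health Levy: 2.83% × €3,535.00 = €100.04
Total: €164.38 + €100.04 = €264.42

€264.42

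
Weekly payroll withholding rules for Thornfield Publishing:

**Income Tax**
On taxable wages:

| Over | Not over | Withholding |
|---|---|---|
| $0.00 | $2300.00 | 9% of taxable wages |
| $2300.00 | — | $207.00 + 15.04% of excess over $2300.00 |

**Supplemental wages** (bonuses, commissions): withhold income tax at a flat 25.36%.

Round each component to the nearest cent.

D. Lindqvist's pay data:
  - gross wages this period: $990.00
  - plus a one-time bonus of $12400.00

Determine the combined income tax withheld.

Income Tax: taxable = $990.00
  9% × $990.00 = $89.10
Supplemental (25.36% flat on bonus): 25.36% × $12400.00 = $3144.64
Total income tax: $89.10 + $3144.64 = $3233.74

$3233.74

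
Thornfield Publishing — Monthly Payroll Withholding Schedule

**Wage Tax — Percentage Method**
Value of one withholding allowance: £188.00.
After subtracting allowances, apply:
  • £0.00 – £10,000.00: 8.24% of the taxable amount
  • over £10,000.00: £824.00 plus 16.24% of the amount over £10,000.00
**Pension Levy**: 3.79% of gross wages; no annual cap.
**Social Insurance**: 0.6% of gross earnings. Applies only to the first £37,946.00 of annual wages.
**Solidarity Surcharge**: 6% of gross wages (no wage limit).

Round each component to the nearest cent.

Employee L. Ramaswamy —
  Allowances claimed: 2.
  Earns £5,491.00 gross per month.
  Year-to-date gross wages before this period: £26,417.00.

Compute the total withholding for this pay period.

£992.00

Wage Tax: taxable = £5,491.00 − 2×£188.00 = £5,115.00
  8.24% × £5,115.00 = £421.48
Pension Levy: 3.79% × £5,491.00 = £208.11
Social Insurance: 0.6% × £5,491.00 = £32.95
Solidarity Surcharge: 6% × £5,491.00 = £329.46
Total: £421.48 + £208.11 + £32.95 + £329.46 = £992.00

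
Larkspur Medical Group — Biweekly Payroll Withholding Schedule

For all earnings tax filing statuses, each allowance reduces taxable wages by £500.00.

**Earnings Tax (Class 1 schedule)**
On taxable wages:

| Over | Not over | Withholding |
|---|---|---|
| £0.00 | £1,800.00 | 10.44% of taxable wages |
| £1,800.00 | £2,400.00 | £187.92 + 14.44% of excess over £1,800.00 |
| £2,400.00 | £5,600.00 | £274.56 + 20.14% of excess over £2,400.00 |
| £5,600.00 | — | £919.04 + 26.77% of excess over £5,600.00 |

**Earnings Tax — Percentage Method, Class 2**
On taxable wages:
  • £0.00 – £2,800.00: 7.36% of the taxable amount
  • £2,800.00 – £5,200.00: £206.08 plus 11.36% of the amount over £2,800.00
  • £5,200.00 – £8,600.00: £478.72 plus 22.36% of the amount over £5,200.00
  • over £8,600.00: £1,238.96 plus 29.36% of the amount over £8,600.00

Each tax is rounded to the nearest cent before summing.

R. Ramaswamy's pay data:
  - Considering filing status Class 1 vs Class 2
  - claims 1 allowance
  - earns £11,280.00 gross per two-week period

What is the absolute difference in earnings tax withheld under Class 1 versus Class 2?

£426.72

Earnings Tax (Class 1): taxable = £11,280.00 − 1×£500.00 = £10,780.00
  £919.04 + 26.77% × (£10,780.00 − £5,600.00) = £919.04 + 26.77% × £5,180.00 = £2,305.73
Earnings Tax (Class 2): taxable = £11,280.00 − 1×£500.00 = £10,780.00
  £1,238.96 + 29.36% × (£10,780.00 − £8,600.00) = £1,238.96 + 29.36% × £2,180.00 = £1,879.01
Difference: |£2,305.73 − £1,879.01| = £426.72 (higher under Class 1)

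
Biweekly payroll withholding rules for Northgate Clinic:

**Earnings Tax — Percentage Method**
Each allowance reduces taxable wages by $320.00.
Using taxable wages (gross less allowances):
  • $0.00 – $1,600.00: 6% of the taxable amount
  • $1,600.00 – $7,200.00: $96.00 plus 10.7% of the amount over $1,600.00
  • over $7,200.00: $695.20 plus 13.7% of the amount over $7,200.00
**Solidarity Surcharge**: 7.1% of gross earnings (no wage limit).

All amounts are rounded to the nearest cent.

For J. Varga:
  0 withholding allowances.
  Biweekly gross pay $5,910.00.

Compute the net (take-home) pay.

$4,933.22

Earnings Tax: taxable = $5,910.00
  $96.00 + 10.7% × ($5,910.00 − $1,600.00) = $96.00 + 10.7% × $4,310.00 = $557.17
Solidarity Surcharge: 7.1% × $5,910.00 = $419.61
Total withheld: $557.17 + $419.61 = $976.78
Net pay: $5,910.00 − $976.78 = $4,933.22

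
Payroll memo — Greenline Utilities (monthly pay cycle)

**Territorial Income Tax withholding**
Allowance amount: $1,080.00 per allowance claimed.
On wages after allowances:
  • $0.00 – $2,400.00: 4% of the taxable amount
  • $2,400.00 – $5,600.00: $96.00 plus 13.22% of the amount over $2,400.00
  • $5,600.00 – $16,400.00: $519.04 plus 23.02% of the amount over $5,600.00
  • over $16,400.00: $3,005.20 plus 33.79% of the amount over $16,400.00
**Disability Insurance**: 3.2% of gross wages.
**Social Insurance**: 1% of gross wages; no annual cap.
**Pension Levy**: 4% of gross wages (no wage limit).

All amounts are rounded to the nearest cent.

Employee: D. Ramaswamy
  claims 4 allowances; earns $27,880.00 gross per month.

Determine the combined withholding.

$7,710.72

Territorial Income Tax: taxable = $27,880.00 − 4×$1,080.00 = $23,560.00
  $3,005.20 + 33.79% × ($23,560.00 − $16,400.00) = $3,005.20 + 33.79% × $7,160.00 = $5,424.56
Disability Insurance: 3.2% × $27,880.00 = $892.16
Social Insurance: 1% × $27,880.00 = $278.80
Pension Levy: 4% × $27,880.00 = $1,115.20
Total: $5,424.56 + $892.16 + $278.80 + $1,115.20 = $7,710.72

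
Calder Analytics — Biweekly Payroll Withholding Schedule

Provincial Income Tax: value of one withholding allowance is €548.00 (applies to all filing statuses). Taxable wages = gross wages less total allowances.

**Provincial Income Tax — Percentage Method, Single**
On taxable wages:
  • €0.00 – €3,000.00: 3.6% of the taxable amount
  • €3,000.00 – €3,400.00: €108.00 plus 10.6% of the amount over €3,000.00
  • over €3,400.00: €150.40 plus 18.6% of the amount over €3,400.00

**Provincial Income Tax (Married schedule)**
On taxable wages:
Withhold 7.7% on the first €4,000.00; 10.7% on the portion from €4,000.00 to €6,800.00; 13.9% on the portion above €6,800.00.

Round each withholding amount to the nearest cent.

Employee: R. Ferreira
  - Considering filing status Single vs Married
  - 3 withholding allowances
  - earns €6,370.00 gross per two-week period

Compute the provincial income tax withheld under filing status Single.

Provincial Income Tax (Single): taxable = €6,370.00 − 3×€548.00 = €4,726.00
  €150.40 + 18.6% × (€4,726.00 − €3,400.00) = €150.40 + 18.6% × €1,326.00 = €397.04

€397.04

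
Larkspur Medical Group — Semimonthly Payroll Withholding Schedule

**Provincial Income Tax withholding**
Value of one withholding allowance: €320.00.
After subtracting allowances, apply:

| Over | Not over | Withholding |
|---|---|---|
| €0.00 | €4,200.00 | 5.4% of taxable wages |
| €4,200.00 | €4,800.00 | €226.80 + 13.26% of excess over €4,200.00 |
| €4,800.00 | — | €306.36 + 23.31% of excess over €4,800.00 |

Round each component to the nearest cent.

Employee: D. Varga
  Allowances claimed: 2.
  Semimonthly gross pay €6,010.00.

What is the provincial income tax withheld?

Provincial Income Tax: taxable = €6,010.00 − 2×€320.00 = €5,370.00
  €306.36 + 23.31% × (€5,370.00 − €4,800.00) = €306.36 + 23.31% × €570.00 = €439.23

€439.23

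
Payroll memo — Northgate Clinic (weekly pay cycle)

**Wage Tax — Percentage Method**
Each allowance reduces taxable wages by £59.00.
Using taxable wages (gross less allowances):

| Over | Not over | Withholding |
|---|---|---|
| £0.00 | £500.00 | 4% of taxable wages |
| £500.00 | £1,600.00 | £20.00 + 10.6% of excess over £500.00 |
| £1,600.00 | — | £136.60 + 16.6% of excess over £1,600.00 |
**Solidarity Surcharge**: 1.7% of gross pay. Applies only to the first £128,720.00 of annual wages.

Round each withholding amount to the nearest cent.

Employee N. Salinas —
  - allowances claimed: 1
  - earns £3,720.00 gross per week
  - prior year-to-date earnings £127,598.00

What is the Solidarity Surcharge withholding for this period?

£19.07

Solidarity Surcharge: cap £128,720.00 − YTD £127,598.00 = £1,122.00 subject; 1.7% × £1,122.00 = £19.07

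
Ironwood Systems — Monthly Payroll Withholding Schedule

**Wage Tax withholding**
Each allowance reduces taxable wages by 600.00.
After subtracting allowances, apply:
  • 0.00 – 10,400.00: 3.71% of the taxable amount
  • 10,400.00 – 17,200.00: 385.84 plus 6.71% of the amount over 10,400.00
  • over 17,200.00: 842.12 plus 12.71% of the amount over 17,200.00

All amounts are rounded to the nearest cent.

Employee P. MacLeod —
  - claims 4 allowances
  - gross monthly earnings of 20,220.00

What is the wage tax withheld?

Wage Tax: taxable = 20,220.00 − 4×600.00 = 17,820.00
  842.12 + 12.71% × (17,820.00 − 17,200.00) = 842.12 + 12.71% × 620.00 = 920.92

920.92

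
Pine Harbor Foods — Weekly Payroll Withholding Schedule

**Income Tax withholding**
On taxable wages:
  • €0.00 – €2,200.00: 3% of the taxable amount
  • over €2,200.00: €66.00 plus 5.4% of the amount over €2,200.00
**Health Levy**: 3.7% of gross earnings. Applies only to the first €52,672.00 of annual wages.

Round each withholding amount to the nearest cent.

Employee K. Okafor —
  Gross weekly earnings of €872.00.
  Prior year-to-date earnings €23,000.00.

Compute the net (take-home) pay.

€813.58

Income Tax: taxable = €872.00
  3% × €872.00 = €26.16
Health Levy: 3.7% × €872.00 = €32.26
Total withheld: €26.16 + €32.26 = €58.42
Net pay: €872.00 − €58.42 = €813.58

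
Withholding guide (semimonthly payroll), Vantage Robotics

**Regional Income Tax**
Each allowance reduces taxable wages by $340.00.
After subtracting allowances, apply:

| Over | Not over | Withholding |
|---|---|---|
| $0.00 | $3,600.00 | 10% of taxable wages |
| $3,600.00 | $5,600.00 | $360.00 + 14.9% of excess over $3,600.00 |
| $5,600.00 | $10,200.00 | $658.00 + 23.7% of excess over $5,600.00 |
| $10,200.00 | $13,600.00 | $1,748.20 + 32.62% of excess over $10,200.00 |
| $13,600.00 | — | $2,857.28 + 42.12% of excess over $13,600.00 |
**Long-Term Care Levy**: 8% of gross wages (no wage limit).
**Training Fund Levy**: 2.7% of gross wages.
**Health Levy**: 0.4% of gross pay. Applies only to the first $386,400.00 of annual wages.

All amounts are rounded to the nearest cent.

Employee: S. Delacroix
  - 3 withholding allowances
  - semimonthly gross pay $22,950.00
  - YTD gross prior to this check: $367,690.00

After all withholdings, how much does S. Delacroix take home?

$14,053.63

Regional Income Tax: taxable = $22,950.00 − 3×$340.00 = $21,930.00
  $2,857.28 + 42.12% × ($21,930.00 − $13,600.00) = $2,857.28 + 42.12% × $8,330.00 = $6,365.88
Long-Term Care Levy: 8% × $22,950.00 = $1,836.00
Training Fund Levy: 2.7% × $22,950.00 = $619.65
Health Levy: cap $386,400.00 − YTD $367,690.00 = $18,710.00 subject; 0.4% × $18,710.00 = $74.84
Total withheld: $6,365.88 + $1,836.00 + $619.65 + $74.84 = $8,896.37
Net pay: $22,950.00 − $8,896.37 = $14,053.63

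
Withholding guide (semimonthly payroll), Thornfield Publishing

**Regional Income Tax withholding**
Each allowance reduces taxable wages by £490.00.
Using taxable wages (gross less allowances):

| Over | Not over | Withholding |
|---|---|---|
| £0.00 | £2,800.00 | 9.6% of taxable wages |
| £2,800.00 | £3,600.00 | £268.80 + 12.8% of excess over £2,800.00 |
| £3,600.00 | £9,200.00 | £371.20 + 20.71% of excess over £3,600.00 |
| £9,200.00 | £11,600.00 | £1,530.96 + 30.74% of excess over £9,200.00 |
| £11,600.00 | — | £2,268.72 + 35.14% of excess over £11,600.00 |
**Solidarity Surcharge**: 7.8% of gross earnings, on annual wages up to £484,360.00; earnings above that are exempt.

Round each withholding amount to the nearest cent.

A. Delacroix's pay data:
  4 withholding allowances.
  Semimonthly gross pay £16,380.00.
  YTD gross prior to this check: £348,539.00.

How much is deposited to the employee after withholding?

£11,842.69

Regional Income Tax: taxable = £16,380.00 − 4×£490.00 = £14,420.00
  £2,268.72 + 35.14% × (£14,420.00 − £11,600.00) = £2,268.72 + 35.14% × £2,820.00 = £3,259.67
Solidarity Surcharge: 7.8% × £16,380.00 = £1,277.64
Total withheld: £3,259.67 + £1,277.64 = £4,537.31
Net pay: £16,380.00 − £4,537.31 = £11,842.69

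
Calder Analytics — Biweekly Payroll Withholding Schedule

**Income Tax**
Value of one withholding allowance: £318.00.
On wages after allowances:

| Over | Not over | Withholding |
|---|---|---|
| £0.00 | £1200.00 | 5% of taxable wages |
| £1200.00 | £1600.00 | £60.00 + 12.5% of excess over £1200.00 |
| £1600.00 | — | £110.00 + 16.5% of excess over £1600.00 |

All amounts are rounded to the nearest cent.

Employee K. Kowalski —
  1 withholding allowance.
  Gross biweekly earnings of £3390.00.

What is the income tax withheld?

£352.88

Income Tax: taxable = £3390.00 − 1×£318.00 = £3072.00
  £110.00 + 16.5% × (£3072.00 − £1600.00) = £110.00 + 16.5% × £1472.00 = £352.88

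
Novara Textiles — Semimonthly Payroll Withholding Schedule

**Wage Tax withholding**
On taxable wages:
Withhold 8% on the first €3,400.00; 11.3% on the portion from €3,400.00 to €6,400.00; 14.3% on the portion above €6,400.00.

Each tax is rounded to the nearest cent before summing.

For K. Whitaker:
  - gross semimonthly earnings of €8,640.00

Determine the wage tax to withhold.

€931.32

Wage Tax: taxable = €8,640.00
  €611.00 + 14.3% × (€8,640.00 − €6,400.00) = €611.00 + 14.3% × €2,240.00 = €931.32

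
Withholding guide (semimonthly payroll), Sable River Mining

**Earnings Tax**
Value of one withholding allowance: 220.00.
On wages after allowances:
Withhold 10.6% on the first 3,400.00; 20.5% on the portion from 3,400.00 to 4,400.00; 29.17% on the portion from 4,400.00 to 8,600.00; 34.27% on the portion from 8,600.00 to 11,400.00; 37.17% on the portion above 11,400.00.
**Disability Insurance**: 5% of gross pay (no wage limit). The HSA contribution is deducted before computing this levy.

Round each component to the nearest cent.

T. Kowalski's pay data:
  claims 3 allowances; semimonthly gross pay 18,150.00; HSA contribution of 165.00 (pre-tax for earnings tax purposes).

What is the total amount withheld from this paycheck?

5,851.67

Earnings Tax: taxable = 18,150.00 − 165.00 − 3×220.00 = 17,325.00
  2,750.10 + 37.17% × (17,325.00 − 11,400.00) = 2,750.10 + 37.17% × 5,925.00 = 4,952.42
Disability Insurance: 5% × 17,985.00 = 899.25
Total: 4,952.42 + 899.25 = 5,851.67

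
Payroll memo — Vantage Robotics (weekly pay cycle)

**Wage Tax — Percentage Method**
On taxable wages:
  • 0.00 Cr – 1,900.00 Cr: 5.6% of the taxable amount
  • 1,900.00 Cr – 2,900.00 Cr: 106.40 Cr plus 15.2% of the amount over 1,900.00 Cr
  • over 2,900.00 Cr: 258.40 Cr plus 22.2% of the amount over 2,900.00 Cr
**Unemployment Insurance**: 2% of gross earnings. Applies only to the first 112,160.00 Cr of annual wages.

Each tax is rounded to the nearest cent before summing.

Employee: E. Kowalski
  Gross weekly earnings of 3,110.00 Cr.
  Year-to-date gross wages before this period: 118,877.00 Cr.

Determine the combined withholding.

Wage Tax: taxable = 3,110.00 Cr
  258.40 Cr + 22.2% × (3,110.00 Cr − 2,900.00 Cr) = 258.40 Cr + 22.2% × 210.00 Cr = 305.02 Cr
Unemployment Insurance: YTD 118,877.00 Cr ≥ cap 112,160.00 Cr → 0.00 Cr
Total: 305.02 Cr + 0.00 Cr = 305.02 Cr

305.02 Cr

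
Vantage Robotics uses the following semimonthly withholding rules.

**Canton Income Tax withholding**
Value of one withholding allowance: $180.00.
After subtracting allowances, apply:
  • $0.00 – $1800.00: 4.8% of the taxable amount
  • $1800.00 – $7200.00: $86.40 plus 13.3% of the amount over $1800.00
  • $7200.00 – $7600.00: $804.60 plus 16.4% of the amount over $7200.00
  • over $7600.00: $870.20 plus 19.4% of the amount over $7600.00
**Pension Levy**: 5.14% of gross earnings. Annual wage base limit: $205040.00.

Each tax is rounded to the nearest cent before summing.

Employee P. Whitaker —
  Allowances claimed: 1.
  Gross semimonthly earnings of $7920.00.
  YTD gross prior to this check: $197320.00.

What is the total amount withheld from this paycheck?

$1294.17

Canton Income Tax: taxable = $7920.00 − 1×$180.00 = $7740.00
  $870.20 + 19.4% × ($7740.00 − $7600.00) = $870.20 + 19.4% × $140.00 = $897.36
Pension Levy: cap $205040.00 − YTD $197320.00 = $7720.00 subject; 5.14% × $7720.00 = $396.81
Total: $897.36 + $396.81 = $1294.17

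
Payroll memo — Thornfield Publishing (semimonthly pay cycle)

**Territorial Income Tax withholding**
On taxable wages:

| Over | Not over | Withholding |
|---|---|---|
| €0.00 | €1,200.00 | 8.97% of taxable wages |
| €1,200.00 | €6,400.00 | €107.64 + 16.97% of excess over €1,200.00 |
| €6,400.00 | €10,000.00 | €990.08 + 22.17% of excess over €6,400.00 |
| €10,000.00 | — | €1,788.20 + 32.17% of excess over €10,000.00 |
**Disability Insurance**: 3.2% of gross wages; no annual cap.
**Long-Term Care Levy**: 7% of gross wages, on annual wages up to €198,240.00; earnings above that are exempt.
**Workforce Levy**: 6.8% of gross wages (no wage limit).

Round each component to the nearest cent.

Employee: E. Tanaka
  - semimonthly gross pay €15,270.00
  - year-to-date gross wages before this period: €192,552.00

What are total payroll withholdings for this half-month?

€5,408.72

Territorial Income Tax: taxable = €15,270.00
  €1,788.20 + 32.17% × (€15,270.00 − €10,000.00) = €1,788.20 + 32.17% × €5,270.00 = €3,483.56
Disability Insurance: 3.2% × €15,270.00 = €488.64
Long-Term Care Levy: cap €198,240.00 − YTD €192,552.00 = €5,688.00 subject; 7% × €5,688.00 = €398.16
Workforce Levy: 6.8% × €15,270.00 = €1,038.36
Total: €3,483.56 + €488.64 + €398.16 + €1,038.36 = €5,408.72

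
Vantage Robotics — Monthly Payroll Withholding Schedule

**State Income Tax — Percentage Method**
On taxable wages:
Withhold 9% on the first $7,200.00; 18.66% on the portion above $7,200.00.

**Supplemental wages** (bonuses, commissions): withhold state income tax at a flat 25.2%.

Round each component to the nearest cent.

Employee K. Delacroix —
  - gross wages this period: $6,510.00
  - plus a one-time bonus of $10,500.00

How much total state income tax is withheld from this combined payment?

$3,231.90

State Income Tax: taxable = $6,510.00
  9% × $6,510.00 = $585.90
Supplemental (25.2% flat on bonus): 25.2% × $10,500.00 = $2,646.00
Total state income tax: $585.90 + $2,646.00 = $3,231.90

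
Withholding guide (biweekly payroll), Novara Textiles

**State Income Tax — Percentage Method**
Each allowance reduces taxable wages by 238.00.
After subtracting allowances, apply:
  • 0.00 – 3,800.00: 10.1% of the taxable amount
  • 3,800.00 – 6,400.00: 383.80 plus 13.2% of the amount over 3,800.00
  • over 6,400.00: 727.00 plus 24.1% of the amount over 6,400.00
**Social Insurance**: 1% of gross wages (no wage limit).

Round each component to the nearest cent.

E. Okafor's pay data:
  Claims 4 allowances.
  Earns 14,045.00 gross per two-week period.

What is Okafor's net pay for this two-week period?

State Income Tax: taxable = 14,045.00 − 4×238.00 = 13,093.00
  727.00 + 24.1% × (13,093.00 − 6,400.00) = 727.00 + 24.1% × 6,693.00 = 2,340.01
Social Insurance: 1% × 14,045.00 = 140.45
Total withheld: 2,340.01 + 140.45 = 2,480.46
Net pay: 14,045.00 − 2,480.46 = 11,564.54

11,564.54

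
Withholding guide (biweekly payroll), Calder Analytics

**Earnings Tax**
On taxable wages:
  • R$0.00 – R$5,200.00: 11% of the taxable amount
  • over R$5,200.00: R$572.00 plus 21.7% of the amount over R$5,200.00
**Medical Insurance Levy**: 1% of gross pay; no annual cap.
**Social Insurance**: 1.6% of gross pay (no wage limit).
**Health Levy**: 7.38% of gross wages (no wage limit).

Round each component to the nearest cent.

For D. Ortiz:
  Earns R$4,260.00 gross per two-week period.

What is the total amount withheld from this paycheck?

Earnings Tax: taxable = R$4,260.00
  11% × R$4,260.00 = R$468.60
Medical Insurance Levy: 1% × R$4,260.00 = R$42.60
Social Insurance: 1.6% × R$4,260.00 = R$68.16
Health Levy: 7.38% × R$4,260.00 = R$314.39
Total: R$468.60 + R$42.60 + R$68.16 + R$314.39 = R$893.75

R$893.75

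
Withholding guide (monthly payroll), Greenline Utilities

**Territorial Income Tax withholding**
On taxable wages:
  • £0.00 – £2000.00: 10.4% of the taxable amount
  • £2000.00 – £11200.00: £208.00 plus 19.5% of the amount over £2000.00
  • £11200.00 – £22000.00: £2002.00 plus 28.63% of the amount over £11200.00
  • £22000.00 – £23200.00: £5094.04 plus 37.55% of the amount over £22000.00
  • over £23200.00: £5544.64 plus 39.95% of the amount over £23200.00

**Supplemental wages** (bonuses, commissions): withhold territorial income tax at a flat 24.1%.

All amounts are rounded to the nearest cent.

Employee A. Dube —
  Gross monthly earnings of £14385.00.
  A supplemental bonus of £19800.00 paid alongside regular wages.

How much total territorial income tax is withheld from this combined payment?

£7685.67

Territorial Income Tax: taxable = £14385.00
  £2002.00 + 28.63% × (£14385.00 − £11200.00) = £2002.00 + 28.63% × £3185.00 = £2913.87
Supplemental (24.1% flat on bonus): 24.1% × £19800.00 = £4771.80
Total territorial income tax: £2913.87 + £4771.80 = £7685.67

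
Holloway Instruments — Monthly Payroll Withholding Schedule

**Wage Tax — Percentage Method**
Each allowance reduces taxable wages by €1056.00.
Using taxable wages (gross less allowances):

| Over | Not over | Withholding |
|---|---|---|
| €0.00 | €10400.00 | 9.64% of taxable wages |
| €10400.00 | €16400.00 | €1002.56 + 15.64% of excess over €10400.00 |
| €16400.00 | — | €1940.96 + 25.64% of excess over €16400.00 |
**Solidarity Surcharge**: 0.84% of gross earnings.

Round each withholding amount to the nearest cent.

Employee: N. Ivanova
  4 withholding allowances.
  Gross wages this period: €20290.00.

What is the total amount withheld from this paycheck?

€2059.16

Wage Tax: taxable = €20290.00 − 4×€1056.00 = €16066.00
  €1002.56 + 15.64% × (€16066.00 − €10400.00) = €1002.56 + 15.64% × €5666.00 = €1888.72
Solidarity Surcharge: 0.84% × €20290.00 = €170.44
Total: €1888.72 + €170.44 = €2059.16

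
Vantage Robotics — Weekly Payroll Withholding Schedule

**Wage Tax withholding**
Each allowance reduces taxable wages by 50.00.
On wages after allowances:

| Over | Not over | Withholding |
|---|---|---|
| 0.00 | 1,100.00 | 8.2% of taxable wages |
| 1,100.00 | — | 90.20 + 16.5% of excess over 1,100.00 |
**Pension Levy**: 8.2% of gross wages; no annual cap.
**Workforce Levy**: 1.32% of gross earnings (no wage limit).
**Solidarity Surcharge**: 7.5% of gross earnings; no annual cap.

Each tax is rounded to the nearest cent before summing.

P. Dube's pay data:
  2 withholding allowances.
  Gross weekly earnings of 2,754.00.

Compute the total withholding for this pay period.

Wage Tax: taxable = 2,754.00 − 2×50.00 = 2,654.00
  90.20 + 16.5% × (2,654.00 − 1,100.00) = 90.20 + 16.5% × 1,554.00 = 346.61
Pension Levy: 8.2% × 2,754.00 = 225.83
Workforce Levy: 1.32% × 2,754.00 = 36.35
Solidarity Surcharge: 7.5% × 2,754.00 = 206.55
Total: 346.61 + 225.83 + 36.35 + 206.55 = 815.34

815.34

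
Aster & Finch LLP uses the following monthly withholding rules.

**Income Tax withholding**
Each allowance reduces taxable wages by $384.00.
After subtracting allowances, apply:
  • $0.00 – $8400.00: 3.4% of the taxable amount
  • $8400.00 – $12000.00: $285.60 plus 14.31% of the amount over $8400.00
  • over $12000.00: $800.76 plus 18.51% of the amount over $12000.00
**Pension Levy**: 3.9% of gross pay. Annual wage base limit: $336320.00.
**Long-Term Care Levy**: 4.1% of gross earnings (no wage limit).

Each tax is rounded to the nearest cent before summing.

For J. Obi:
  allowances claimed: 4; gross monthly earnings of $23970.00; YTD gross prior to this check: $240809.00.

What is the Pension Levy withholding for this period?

$934.83

Pension Levy: 3.9% × $23970.00 = $934.83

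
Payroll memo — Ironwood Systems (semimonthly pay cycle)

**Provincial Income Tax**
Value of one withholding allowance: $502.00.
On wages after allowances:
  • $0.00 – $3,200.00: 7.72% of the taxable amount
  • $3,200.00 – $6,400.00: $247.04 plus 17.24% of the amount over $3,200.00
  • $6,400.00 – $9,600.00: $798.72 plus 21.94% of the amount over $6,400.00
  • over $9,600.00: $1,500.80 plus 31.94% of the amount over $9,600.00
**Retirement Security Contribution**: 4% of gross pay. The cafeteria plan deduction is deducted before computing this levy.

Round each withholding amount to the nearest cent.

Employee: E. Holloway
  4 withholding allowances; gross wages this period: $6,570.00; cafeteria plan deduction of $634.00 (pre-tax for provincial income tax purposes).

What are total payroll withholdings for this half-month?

$609.99

Provincial Income Tax: taxable = $6,570.00 − $634.00 − 4×$502.00 = $3,928.00
  $247.04 + 17.24% × ($3,928.00 − $3,200.00) = $247.04 + 17.24% × $728.00 = $372.55
Retirement Security Contribution: 4% × $5,936.00 = $237.44
Total: $372.55 + $237.44 = $609.99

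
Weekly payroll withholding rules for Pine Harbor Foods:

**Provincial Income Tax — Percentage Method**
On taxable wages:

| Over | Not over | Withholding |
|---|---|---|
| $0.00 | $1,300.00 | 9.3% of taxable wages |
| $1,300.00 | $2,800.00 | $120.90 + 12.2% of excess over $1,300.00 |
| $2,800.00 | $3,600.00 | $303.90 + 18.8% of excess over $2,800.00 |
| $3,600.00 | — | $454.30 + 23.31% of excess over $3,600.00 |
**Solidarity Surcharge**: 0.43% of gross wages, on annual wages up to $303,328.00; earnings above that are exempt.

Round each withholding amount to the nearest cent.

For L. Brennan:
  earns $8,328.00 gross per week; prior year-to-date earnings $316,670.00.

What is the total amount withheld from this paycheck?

$1,556.40

Provincial Income Tax: taxable = $8,328.00
  $454.30 + 23.31% × ($8,328.00 − $3,600.00) = $454.30 + 23.31% × $4,728.00 = $1,556.40
Solidarity Surcharge: YTD $316,670.00 ≥ cap $303,328.00 → $0.00
Total: $1,556.40 + $0.00 = $1,556.40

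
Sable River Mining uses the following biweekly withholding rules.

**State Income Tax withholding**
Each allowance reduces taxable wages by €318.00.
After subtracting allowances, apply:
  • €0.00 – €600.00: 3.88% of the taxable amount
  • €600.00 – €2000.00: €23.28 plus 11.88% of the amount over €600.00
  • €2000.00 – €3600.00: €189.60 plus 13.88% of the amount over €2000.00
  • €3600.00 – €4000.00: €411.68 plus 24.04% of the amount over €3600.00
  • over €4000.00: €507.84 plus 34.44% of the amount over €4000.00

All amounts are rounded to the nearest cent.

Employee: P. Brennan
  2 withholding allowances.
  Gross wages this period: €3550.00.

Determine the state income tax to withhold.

State Income Tax: taxable = €3550.00 − 2×€318.00 = €2914.00
  €189.60 + 13.88% × (€2914.00 − €2000.00) = €189.60 + 13.88% × €914.00 = €316.46

€316.46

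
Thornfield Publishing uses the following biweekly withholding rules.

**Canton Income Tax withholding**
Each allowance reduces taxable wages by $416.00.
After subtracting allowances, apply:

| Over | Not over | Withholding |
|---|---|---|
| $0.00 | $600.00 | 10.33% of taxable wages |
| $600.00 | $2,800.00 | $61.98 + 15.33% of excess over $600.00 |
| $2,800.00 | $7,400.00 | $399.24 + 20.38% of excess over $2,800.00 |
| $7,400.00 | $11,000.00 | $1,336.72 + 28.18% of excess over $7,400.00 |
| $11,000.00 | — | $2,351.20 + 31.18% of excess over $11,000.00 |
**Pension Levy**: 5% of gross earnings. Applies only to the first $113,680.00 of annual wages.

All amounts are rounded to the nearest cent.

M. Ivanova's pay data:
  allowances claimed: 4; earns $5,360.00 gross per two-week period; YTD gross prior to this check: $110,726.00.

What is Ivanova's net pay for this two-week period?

$4,630.46

Canton Income Tax: taxable = $5,360.00 − 4×$416.00 = $3,696.00
  $399.24 + 20.38% × ($3,696.00 − $2,800.00) = $399.24 + 20.38% × $896.00 = $581.84
Pension Levy: cap $113,680.00 − YTD $110,726.00 = $2,954.00 subject; 5% × $2,954.00 = $147.70
Total withheld: $581.84 + $147.70 = $729.54
Net pay: $5,360.00 − $729.54 = $4,630.46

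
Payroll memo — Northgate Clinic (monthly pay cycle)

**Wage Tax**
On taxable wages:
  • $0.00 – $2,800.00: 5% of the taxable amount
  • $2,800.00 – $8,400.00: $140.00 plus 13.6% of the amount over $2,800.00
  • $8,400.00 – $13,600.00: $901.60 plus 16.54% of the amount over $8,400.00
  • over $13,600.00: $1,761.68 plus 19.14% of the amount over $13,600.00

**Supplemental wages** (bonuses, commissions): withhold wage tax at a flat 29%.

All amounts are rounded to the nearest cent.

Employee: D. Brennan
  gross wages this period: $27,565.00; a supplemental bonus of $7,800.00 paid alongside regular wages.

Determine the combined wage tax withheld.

$6,696.58

Wage Tax: taxable = $27,565.00
  $1,761.68 + 19.14% × ($27,565.00 − $13,600.00) = $1,761.68 + 19.14% × $13,965.00 = $4,434.58
Supplemental (29% flat on bonus): 29% × $7,800.00 = $2,262.00
Total wage tax: $4,434.58 + $2,262.00 = $6,696.58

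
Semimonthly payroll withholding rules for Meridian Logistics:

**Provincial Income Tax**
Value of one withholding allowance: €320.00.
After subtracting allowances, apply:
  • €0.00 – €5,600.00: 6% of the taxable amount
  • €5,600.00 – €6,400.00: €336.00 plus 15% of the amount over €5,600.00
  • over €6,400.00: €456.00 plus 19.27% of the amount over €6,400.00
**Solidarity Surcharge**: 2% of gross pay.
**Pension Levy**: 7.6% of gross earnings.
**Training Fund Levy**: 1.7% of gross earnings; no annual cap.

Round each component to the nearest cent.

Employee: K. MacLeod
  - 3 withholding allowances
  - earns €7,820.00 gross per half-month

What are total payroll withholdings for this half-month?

Provincial Income Tax: taxable = €7,820.00 − 3×€320.00 = €6,860.00
  €456.00 + 19.27% × (€6,860.00 − €6,400.00) = €456.00 + 19.27% × €460.00 = €544.64
Solidarity Surcharge: 2% × €7,820.00 = €156.40
Pension Levy: 7.6% × €7,820.00 = €594.32
Training Fund Levy: 1.7% × €7,820.00 = €132.94
Total: €544.64 + €156.40 + €594.32 + €132.94 = €1,428.30

€1,428.30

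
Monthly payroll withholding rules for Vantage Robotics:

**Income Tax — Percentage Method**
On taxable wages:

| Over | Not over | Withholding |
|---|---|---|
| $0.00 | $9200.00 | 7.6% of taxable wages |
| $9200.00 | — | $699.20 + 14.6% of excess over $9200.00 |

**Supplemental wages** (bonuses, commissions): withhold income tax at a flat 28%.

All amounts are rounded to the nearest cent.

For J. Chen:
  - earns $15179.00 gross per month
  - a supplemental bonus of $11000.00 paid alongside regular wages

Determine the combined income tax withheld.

Income Tax: taxable = $15179.00
  $699.20 + 14.6% × ($15179.00 − $9200.00) = $699.20 + 14.6% × $5979.00 = $1572.13
Supplemental (28% flat on bonus): 28% × $11000.00 = $3080.00
Total income tax: $1572.13 + $3080.00 = $4652.13

$4652.13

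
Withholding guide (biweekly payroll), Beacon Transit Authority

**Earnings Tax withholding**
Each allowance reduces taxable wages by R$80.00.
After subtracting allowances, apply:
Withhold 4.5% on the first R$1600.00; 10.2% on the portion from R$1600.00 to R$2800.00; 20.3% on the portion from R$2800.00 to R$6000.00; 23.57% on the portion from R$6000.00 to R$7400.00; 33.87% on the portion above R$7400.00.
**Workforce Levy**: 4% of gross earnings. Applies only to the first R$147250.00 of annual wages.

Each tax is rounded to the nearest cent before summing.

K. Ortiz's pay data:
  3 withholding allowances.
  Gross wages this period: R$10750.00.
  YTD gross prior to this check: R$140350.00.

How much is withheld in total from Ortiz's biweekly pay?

R$2503.34

Earnings Tax: taxable = R$10750.00 − 3×R$80.00 = R$10510.00
  R$1173.98 + 33.87% × (R$10510.00 − R$7400.00) = R$1173.98 + 33.87% × R$3110.00 = R$2227.34
Workforce Levy: cap R$147250.00 − YTD R$140350.00 = R$6900.00 subject; 4% × R$6900.00 = R$276.00
Total: R$2227.34 + R$276.00 = R$2503.34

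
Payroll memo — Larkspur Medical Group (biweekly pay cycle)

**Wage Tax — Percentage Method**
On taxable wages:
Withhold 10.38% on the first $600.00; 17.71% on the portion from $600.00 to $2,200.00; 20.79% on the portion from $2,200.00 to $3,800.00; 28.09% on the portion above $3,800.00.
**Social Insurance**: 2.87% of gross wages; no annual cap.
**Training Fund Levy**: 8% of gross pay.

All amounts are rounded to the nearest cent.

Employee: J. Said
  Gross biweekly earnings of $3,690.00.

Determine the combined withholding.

$1,056.51

Wage Tax: taxable = $3,690.00
  $345.64 + 20.79% × ($3,690.00 − $2,200.00) = $345.64 + 20.79% × $1,490.00 = $655.41
Social Insurance: 2.87% × $3,690.00 = $105.90
Training Fund Levy: 8% × $3,690.00 = $295.20
Total: $655.41 + $105.90 + $295.20 = $1,056.51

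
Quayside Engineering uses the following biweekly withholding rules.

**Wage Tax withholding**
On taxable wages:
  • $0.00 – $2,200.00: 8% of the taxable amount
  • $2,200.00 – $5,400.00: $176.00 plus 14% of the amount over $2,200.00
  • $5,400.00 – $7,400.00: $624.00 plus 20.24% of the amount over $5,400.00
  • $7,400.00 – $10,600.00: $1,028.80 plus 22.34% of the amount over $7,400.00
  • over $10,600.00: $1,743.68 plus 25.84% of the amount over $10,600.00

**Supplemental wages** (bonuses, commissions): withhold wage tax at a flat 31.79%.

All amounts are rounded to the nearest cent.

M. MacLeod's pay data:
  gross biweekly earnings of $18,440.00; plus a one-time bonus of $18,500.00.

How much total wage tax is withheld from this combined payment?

Wage Tax: taxable = $18,440.00
  $1,743.68 + 25.84% × ($18,440.00 − $10,600.00) = $1,743.68 + 25.84% × $7,840.00 = $3,769.54
Supplemental (31.79% flat on bonus): 31.79% × $18,500.00 = $5,881.15
Total wage tax: $3,769.54 + $5,881.15 = $9,650.69

$9,650.69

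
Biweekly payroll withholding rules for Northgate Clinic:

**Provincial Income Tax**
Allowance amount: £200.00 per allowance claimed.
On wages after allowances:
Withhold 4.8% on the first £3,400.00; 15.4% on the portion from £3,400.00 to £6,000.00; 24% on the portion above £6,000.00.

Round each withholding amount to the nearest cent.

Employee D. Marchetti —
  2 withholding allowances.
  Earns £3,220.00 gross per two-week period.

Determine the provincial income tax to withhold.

Provincial Income Tax: taxable = £3,220.00 − 2×£200.00 = £2,820.00
  4.8% × £2,820.00 = £135.36

£135.36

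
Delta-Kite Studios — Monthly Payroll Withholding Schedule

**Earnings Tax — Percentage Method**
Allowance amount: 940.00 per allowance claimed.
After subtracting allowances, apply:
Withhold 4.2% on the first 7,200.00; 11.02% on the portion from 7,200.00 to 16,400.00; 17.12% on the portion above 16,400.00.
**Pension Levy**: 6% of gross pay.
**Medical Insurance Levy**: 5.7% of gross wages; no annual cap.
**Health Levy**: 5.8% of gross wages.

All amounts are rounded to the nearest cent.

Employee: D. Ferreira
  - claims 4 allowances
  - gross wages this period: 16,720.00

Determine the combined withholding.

3,863.15

Earnings Tax: taxable = 16,720.00 − 4×940.00 = 12,960.00
  302.40 + 11.02% × (12,960.00 − 7,200.00) = 302.40 + 11.02% × 5,760.00 = 937.15
Pension Levy: 6% × 16,720.00 = 1,003.20
Medical Insurance Levy: 5.7% × 16,720.00 = 953.04
Health Levy: 5.8% × 16,720.00 = 969.76
Total: 937.15 + 1,003.20 + 953.04 + 969.76 = 3,863.15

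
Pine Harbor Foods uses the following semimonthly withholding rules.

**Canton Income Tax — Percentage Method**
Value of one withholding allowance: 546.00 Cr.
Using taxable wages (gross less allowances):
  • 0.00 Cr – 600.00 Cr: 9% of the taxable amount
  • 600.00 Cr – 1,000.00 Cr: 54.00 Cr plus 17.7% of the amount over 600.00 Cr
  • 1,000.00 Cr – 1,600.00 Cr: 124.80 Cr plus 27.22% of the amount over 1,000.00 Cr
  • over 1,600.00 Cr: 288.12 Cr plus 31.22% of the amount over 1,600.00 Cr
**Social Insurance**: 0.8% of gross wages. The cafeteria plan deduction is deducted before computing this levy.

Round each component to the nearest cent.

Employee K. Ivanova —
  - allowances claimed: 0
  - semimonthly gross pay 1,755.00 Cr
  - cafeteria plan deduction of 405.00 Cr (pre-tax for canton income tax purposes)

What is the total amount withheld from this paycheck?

Canton Income Tax: taxable = 1,755.00 Cr − 405.00 Cr = 1,350.00 Cr
  124.80 Cr + 27.22% × (1,350.00 Cr − 1,000.00 Cr) = 124.80 Cr + 27.22% × 350.00 Cr = 220.07 Cr
Social Insurance: 0.8% × 1,350.00 Cr = 10.80 Cr
Total: 220.07 Cr + 10.80 Cr = 230.87 Cr

230.87 Cr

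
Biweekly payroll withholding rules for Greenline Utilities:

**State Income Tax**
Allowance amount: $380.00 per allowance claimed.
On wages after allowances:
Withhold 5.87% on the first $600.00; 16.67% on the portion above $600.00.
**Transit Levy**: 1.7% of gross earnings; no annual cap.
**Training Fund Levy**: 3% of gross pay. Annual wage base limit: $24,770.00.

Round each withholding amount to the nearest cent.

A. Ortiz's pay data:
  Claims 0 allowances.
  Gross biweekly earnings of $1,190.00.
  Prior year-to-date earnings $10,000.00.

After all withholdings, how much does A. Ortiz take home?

$1,000.50

State Income Tax: taxable = $1,190.00
  $35.22 + 16.67% × ($1,190.00 − $600.00) = $35.22 + 16.67% × $590.00 = $133.57
Transit Levy: 1.7% × $1,190.00 = $20.23
Training Fund Levy: 3% × $1,190.00 = $35.70
Total withheld: $133.57 + $20.23 + $35.70 = $189.50
Net pay: $1,190.00 − $189.50 = $1,000.50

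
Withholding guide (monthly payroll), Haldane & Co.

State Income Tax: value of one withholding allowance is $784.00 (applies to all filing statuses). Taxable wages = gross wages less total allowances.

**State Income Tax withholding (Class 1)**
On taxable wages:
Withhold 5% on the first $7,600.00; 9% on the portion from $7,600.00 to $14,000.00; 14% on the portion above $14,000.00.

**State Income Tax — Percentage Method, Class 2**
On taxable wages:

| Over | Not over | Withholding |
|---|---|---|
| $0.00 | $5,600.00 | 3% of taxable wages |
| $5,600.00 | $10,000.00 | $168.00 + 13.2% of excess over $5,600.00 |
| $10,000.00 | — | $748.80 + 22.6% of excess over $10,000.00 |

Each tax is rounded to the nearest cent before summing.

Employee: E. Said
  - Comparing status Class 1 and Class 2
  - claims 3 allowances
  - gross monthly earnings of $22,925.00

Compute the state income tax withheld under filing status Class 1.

State Income Tax (Class 1): taxable = $22,925.00 − 3×$784.00 = $20,573.00
  $956.00 + 14% × ($20,573.00 − $14,000.00) = $956.00 + 14% × $6,573.00 = $1,876.22

$1,876.22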